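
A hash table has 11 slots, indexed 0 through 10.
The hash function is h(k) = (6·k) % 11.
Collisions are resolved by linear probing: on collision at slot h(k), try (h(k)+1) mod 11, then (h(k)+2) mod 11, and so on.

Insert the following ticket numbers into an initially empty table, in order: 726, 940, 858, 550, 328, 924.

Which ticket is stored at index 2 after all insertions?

550

726 hashes to 0; slot 0 is free => place at 0.
940 hashes to 8; slot 8 is free => place at 8.
858 hashes to 0; 0 taken => place at 1.
550 hashes to 0; 0,1 taken => place at 2.
328 hashes to 10; slot 10 is free => place at 10.
924 hashes to 0; 0,1,2 taken => place at 3.
Table: [726, 858, 550, 924, ∅, ∅, ∅, ∅, 940, ∅, 328]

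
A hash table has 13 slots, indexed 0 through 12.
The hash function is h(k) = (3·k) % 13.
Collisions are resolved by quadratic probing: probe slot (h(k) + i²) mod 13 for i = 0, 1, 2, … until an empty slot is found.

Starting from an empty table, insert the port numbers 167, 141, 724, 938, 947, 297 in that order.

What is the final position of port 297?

167: h=7 → slot 7
141: h=7, probe 7,8 → slot 8
724: h=1 → slot 1
938: h=6 → slot 6
947: h=7, probe 7,8,11 → slot 11
297: h=7, probe 7,8,11,3 → slot 3
Table: [∅, 724, ∅, 297, ∅, ∅, 938, 167, 141, ∅, ∅, 947, ∅]

3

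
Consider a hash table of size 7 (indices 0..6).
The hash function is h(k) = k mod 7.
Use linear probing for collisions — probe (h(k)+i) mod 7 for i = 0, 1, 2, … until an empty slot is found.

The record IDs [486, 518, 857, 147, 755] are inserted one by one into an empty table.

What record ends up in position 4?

486: h=3 → slot 3
518: h=0 → slot 0
857: h=3, probe 3,4 → slot 4
147: h=0, probe 0,1 → slot 1
755: h=6 → slot 6
Table: [518, 147, -, 486, 857, -, 755]

857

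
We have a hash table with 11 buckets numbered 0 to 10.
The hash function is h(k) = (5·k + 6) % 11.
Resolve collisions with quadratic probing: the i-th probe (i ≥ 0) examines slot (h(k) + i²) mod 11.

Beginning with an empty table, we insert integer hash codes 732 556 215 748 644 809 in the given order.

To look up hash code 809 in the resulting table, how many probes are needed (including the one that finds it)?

732: h=3 → slot 3
556: h=3, probe 3,4 → slot 4
215: h=3, probe 3,4,7 → slot 7
748: h=6 → slot 6
644: h=3, probe 3,4,7,1 → slot 1
809: h=3, probe 3,4,7,1,8 → slot 8
Table: [_, 644, _, 732, 556, _, 748, 215, 809, _, _]
Lookup 809: h=3, probe 3,4,7,1,8 → found at 8.

5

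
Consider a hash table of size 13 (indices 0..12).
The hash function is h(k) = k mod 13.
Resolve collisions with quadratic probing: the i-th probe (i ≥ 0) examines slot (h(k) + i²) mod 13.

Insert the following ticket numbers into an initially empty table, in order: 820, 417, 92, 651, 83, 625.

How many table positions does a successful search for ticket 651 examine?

4

820 hashes to 1; slot 1 is free → place at 1.
417 hashes to 1; 1 taken → place at 2.
92 hashes to 1; 1,2 taken → place at 5.
651 hashes to 1; 1,2,5 taken → place at 10.
83 hashes to 5; 5 taken → place at 6.
625 hashes to 1; 1,2,5,10 taken → place at 4.
Table: [-, 820, 417, -, 625, 92, 83, -, -, -, 651, -, -]
Lookup 651: h=1, probe 1,2,5,10 → found at 10.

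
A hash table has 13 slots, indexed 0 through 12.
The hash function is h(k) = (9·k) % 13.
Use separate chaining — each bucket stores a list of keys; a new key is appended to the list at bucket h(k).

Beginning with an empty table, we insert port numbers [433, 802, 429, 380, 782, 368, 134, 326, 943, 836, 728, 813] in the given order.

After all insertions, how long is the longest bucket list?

4

Insert 433: h=10, bucket 10 empty -> new chain.
Insert 802: h=3, bucket 3 empty -> new chain.
Insert 429: h=0, bucket 0 empty -> new chain.
Insert 380: h=1, bucket 1 empty -> new chain.
Insert 782: h=5, bucket 5 empty -> new chain.
Insert 368: h=10, bucket 10 nonempty -> append to chain.
Insert 134: h=10, bucket 10 nonempty -> append to chain.
Insert 326: h=9, bucket 9 empty -> new chain.
Insert 943: h=11, bucket 11 empty -> new chain.
Insert 836: h=10, bucket 10 nonempty -> append to chain.
Insert 728: h=0, bucket 0 nonempty -> append to chain.
Insert 813: h=11, bucket 11 nonempty -> append to chain.
Final buckets:
0: 429 -> 728
1: 380
2: ∅
3: 802
4: ∅
5: 782
6: ∅
7: ∅
8: ∅
9: 326
10: 433 -> 368 -> 134 -> 836
11: 943 -> 813
12: ∅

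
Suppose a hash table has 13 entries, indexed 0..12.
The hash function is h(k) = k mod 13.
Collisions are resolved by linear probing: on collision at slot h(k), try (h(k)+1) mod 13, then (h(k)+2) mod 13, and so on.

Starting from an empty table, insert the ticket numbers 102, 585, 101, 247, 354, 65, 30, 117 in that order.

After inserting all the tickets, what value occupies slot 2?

102: h=11 -> slot 11
585: h=0 -> slot 0
101: h=10 -> slot 10
247: h=0, probe 0,1 -> slot 1
354: h=3 -> slot 3
65: h=0, probe 0,1,2 -> slot 2
30: h=4 -> slot 4
117: h=0, probe 0,1,2,3,4,5 -> slot 5
Table: [585, 247, 65, 354, 30, 117, —, —, —, —, 101, 102, —]

65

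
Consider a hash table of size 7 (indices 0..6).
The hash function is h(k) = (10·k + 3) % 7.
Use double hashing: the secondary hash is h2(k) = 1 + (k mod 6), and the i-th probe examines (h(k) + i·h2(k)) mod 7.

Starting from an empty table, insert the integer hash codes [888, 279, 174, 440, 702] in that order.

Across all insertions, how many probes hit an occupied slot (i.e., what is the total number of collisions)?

Insert 888: h=0, slot 0 empty -> index 0.
Insert 279: h=0, h2=4, slot 0 occupied -> index 4.
Insert 174: h=0, h2=1, slot 0 occupied -> index 1.
Insert 440: h=0, h2=3, slot 0 occupied -> index 3.
Insert 702: h=2, slot 2 empty -> index 2.
Table: [888, 174, 702, 440, 279, -, -]

3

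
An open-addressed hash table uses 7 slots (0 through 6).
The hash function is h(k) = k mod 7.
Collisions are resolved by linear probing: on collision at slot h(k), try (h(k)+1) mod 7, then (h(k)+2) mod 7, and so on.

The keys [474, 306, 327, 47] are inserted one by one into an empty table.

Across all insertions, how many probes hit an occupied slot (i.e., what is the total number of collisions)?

6

474 hashes to 5; slot 5 is free => place at 5.
306 hashes to 5; 5 taken => place at 6.
327 hashes to 5; 5,6 taken => place at 0.
47 hashes to 5; 5,6,0 taken => place at 1.
Table: [327, 47, -, -, -, 474, 306]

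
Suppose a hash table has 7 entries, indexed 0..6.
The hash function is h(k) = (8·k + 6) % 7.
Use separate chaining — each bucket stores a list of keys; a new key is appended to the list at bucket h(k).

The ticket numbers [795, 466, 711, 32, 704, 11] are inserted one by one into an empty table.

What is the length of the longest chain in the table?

795 -> bucket 3
466 -> bucket 3 (collision)
711 -> bucket 3 (collision)
32 -> bucket 3 (collision)
704 -> bucket 3 (collision)
11 -> bucket 3 (collision)
Final buckets:
0: ∅
1: ∅
2: ∅
3: 795 -> 466 -> 711 -> 32 -> 704 -> 11
4: ∅
5: ∅
6: ∅

6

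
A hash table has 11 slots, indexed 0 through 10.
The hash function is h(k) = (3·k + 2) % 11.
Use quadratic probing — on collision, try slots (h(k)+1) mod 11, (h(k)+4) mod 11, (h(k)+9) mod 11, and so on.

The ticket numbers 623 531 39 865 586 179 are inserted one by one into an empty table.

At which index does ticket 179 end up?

5

Insert 623: h=1, slot 1 empty → index 1.
Insert 531: h=0, slot 0 empty → index 0.
Insert 39: h=9, slot 9 empty → index 9.
Insert 865: h=1, slot 1 occupied → index 2.
Insert 586: h=0, slots 0,1 occupied → index 4.
Insert 179: h=0, slots 0,1,4,9 occupied → index 5.
Table: [531, 623, 865, ., 586, 179, ., ., ., 39, .]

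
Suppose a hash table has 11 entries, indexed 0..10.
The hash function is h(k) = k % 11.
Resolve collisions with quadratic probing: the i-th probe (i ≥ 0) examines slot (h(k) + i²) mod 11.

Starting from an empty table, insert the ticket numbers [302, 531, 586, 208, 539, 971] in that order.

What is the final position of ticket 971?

Insert 302: h=5, slot 5 empty → index 5.
Insert 531: h=3, slot 3 empty → index 3.
Insert 586: h=3, slot 3 occupied → index 4.
Insert 208: h=10, slot 10 empty → index 10.
Insert 539: h=0, slot 0 empty → index 0.
Insert 971: h=3, slots 3,4 occupied → index 7.
Table: [539, —, —, 531, 586, 302, —, 971, —, —, 208]

7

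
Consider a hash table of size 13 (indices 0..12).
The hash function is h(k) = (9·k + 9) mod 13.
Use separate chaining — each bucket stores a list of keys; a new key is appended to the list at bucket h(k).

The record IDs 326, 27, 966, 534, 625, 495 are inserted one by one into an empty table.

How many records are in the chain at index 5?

326 → bucket 5
27 → bucket 5 (collision)
966 → bucket 6
534 → bucket 5 (collision)
625 → bucket 5 (collision)
495 → bucket 5 (collision)
Final buckets:
0: ∅
1: ∅
2: ∅
3: ∅
4: ∅
5: 326 -> 27 -> 534 -> 625 -> 495
6: 966
7: ∅
8: ∅
9: ∅
10: ∅
11: ∅
12: ∅

5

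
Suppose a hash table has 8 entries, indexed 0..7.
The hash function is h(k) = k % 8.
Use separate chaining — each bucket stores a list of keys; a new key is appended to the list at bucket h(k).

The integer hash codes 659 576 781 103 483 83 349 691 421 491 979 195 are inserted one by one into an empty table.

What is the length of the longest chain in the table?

7

659 -> bucket 3
576 -> bucket 0
781 -> bucket 5
103 -> bucket 7
483 -> bucket 3 (collision)
83 -> bucket 3 (collision)
349 -> bucket 5 (collision)
691 -> bucket 3 (collision)
421 -> bucket 5 (collision)
491 -> bucket 3 (collision)
979 -> bucket 3 (collision)
195 -> bucket 3 (collision)
Final buckets:
0: 576
1: —
2: —
3: 659 -> 483 -> 83 -> 691 -> 491 -> 979 -> 195
4: —
5: 781 -> 349 -> 421
6: —
7: 103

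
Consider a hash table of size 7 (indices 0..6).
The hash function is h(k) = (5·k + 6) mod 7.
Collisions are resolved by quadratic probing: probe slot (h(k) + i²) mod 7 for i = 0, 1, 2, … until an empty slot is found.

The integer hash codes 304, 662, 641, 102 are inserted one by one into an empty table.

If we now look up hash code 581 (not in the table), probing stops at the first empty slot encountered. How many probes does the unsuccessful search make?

304 hashes to 0; slot 0 is free → place at 0.
662 hashes to 5; slot 5 is free → place at 5.
641 hashes to 5; 5 taken → place at 6.
102 hashes to 5; 5,6 taken → place at 2.
Table: [304, _, 102, _, _, 662, 641]
Lookup 581: h=6, probe 6,0,3 → slot 3 empty, not found.

3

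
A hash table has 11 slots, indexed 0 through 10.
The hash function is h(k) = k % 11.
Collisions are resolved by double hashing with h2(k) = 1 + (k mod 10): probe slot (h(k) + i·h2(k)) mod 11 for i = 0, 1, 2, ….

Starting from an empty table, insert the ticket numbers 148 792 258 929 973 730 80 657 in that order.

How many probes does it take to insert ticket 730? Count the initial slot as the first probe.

148: h=5 => slot 5
792: h=0 => slot 0
258: h=5, h2=9, probe 5,3 => slot 3
929: h=5, h2=10, probe 5,4 => slot 4
973: h=5, h2=4, probe 5,9 => slot 9
730: h=4, h2=1, probe 4,5,6 => slot 6
80: h=3, h2=1, probe 3,4,5,6,7 => slot 7
657: h=8 => slot 8
Table: [792, ∅, ∅, 258, 929, 148, 730, 80, 657, 973, ∅]

3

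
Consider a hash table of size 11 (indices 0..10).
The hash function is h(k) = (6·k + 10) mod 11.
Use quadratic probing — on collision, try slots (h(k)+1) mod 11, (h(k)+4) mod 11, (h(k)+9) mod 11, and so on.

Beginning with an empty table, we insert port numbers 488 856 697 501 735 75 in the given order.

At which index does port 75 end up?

Insert 488: h=1, slot 1 empty -> index 1.
Insert 856: h=9, slot 9 empty -> index 9.
Insert 697: h=1, slot 1 occupied -> index 2.
Insert 501: h=2, slot 2 occupied -> index 3.
Insert 735: h=9, slot 9 occupied -> index 10.
Insert 75: h=9, slots 9,10,2 occupied -> index 7.
Table: [_, 488, 697, 501, _, _, _, 75, _, 856, 735]

7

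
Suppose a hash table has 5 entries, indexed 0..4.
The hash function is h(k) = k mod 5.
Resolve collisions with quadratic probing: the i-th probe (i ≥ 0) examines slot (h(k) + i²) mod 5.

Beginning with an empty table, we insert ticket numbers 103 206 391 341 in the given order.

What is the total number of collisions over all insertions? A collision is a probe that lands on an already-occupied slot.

103: h=3 → slot 3
206: h=1 → slot 1
391: h=1, probe 1,2 → slot 2
341: h=1, probe 1,2,0 → slot 0
Table: [341, 206, 391, 103, ∅]

3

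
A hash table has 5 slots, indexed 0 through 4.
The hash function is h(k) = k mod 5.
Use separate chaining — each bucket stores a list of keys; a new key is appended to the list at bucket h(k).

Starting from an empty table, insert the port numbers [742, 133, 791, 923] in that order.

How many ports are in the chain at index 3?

Insert 742: h=2, bucket 2 empty -> new chain.
Insert 133: h=3, bucket 3 empty -> new chain.
Insert 791: h=1, bucket 1 empty -> new chain.
Insert 923: h=3, bucket 3 nonempty -> append to chain.
Final buckets:
0: _
1: 791
2: 742
3: 133 -> 923
4: _

2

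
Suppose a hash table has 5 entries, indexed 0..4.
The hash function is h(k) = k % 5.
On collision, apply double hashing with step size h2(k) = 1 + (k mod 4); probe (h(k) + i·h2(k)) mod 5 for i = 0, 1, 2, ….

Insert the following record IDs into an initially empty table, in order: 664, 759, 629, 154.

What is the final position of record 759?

664 hashes to 4; slot 4 is free => place at 4.
759 hashes to 4, h2=4; 4 taken => place at 3.
629 hashes to 4, h2=2; 4 taken => place at 1.
154 hashes to 4, h2=3; 4 taken => place at 2.
Table: [—, 629, 154, 759, 664]

3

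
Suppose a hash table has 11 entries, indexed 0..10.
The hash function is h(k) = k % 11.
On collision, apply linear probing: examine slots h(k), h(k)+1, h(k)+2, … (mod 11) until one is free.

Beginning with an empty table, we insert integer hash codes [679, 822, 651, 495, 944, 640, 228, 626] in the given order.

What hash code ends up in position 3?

640

679 hashes to 8; slot 8 is free => place at 8.
822 hashes to 8; 8 taken => place at 9.
651 hashes to 2; slot 2 is free => place at 2.
495 hashes to 0; slot 0 is free => place at 0.
944 hashes to 9; 9 taken => place at 10.
640 hashes to 2; 2 taken => place at 3.
228 hashes to 8; 8,9,10,0 taken => place at 1.
626 hashes to 10; 10,0,1,2,3 taken => place at 4.
Table: [495, 228, 651, 640, 626, ., ., ., 679, 822, 944]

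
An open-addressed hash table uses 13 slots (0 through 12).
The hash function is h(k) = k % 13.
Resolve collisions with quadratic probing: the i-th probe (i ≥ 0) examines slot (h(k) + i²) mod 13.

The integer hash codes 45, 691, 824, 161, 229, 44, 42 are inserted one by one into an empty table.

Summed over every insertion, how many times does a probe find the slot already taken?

45 hashes to 6; slot 6 is free -> place at 6.
691 hashes to 2; slot 2 is free -> place at 2.
824 hashes to 5; slot 5 is free -> place at 5.
161 hashes to 5; 5,6 taken -> place at 9.
229 hashes to 8; slot 8 is free -> place at 8.
44 hashes to 5; 5,6,9 taken -> place at 1.
42 hashes to 3; slot 3 is free -> place at 3.
Table: [-, 44, 691, 42, -, 824, 45, -, 229, 161, -, -, -]

5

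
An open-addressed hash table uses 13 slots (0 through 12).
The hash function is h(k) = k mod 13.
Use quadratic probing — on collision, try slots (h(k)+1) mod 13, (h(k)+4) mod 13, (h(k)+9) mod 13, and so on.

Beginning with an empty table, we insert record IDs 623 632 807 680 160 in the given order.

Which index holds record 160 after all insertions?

623 hashes to 12; slot 12 is free → place at 12.
632 hashes to 8; slot 8 is free → place at 8.
807 hashes to 1; slot 1 is free → place at 1.
680 hashes to 4; slot 4 is free → place at 4.
160 hashes to 4; 4 taken → place at 5.
Table: [., 807, ., ., 680, 160, ., ., 632, ., ., ., 623]

5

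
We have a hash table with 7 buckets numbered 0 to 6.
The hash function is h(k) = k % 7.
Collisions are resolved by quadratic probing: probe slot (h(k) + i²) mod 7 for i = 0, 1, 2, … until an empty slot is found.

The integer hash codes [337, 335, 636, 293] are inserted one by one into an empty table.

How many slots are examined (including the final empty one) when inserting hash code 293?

3

Insert 337: h=1, slot 1 empty → index 1.
Insert 335: h=6, slot 6 empty → index 6.
Insert 636: h=6, slot 6 occupied → index 0.
Insert 293: h=6, slots 6,0 occupied → index 3.
Table: [636, 337, _, 293, _, _, 335]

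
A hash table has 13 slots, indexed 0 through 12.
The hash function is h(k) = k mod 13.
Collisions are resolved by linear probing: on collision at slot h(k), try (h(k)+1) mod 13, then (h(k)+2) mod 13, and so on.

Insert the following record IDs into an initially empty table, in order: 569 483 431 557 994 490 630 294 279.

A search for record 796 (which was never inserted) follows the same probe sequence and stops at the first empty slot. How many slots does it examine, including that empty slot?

569 hashes to 10; slot 10 is free → place at 10.
483 hashes to 2; slot 2 is free → place at 2.
431 hashes to 2; 2 taken → place at 3.
557 hashes to 11; slot 11 is free → place at 11.
994 hashes to 6; slot 6 is free → place at 6.
490 hashes to 9; slot 9 is free → place at 9.
630 hashes to 6; 6 taken → place at 7.
294 hashes to 8; slot 8 is free → place at 8.
279 hashes to 6; 6,7,8,9,10,11 taken → place at 12.
Table: [∅, ∅, 483, 431, ∅, ∅, 994, 630, 294, 490, 569, 557, 279]
Lookup 796: h=3, probe 3,4 → slot 4 empty, not found.

2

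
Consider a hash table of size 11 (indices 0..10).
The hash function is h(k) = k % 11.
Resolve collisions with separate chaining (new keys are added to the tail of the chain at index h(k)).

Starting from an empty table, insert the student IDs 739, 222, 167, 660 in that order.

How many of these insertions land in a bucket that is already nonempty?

2

739 → bucket 2
222 → bucket 2 (collision)
167 → bucket 2 (collision)
660 → bucket 0
Final buckets:
0: 660
1: .
2: 739 -> 222 -> 167
3: .
4: .
5: .
6: .
7: .
8: .
9: .
10: .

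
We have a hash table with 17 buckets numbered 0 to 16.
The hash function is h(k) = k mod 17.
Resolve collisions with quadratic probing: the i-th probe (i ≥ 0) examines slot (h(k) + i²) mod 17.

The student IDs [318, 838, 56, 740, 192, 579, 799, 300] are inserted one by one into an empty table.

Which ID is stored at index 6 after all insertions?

56

318: h=12 -> slot 12
838: h=5 -> slot 5
56: h=5, probe 5,6 -> slot 6
740: h=9 -> slot 9
192: h=5, probe 5,6,9,14 -> slot 14
579: h=1 -> slot 1
799: h=0 -> slot 0
300: h=11 -> slot 11
Table: [799, 579, -, -, -, 838, 56, -, -, 740, -, 300, 318, -, 192, -, -]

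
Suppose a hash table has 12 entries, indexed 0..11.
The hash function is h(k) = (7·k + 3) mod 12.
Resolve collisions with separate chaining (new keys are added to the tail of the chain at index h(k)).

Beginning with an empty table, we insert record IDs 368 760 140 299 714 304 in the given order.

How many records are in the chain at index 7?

368 → bucket 11
760 → bucket 7
140 → bucket 11 (collision)
299 → bucket 8
714 → bucket 9
304 → bucket 7 (collision)
Final buckets:
0: -
1: -
2: -
3: -
4: -
5: -
6: -
7: 760 -> 304
8: 299
9: 714
10: -
11: 368 -> 140

2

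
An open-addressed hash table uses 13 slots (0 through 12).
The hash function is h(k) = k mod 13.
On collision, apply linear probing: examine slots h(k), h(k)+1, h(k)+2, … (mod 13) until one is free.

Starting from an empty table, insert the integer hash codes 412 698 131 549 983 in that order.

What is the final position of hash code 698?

Insert 412: h=9, slot 9 empty → index 9.
Insert 698: h=9, slot 9 occupied → index 10.
Insert 131: h=1, slot 1 empty → index 1.
Insert 549: h=3, slot 3 empty → index 3.
Insert 983: h=8, slot 8 empty → index 8.
Table: [—, 131, —, 549, —, —, —, —, 983, 412, 698, —, —]

10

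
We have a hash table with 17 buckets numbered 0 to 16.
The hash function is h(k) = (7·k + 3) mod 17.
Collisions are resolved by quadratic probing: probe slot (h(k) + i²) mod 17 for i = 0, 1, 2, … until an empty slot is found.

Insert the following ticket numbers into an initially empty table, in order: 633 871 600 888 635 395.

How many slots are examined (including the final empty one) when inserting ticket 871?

633: h=14 → slot 14
871: h=14, probe 14,15 → slot 15
600: h=4 → slot 4
888: h=14, probe 14,15,1 → slot 1
635: h=11 → slot 11
395: h=14, probe 14,15,1,6 → slot 6
Table: [∅, 888, ∅, ∅, 600, ∅, 395, ∅, ∅, ∅, ∅, 635, ∅, ∅, 633, 871, ∅]

2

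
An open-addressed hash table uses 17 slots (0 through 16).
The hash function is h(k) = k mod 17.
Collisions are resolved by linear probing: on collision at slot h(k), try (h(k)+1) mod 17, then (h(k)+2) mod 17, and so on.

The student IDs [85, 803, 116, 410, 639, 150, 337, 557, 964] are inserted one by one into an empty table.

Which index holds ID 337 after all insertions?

16

85 hashes to 0; slot 0 is free -> place at 0.
803 hashes to 4; slot 4 is free -> place at 4.
116 hashes to 14; slot 14 is free -> place at 14.
410 hashes to 2; slot 2 is free -> place at 2.
639 hashes to 10; slot 10 is free -> place at 10.
150 hashes to 14; 14 taken -> place at 15.
337 hashes to 14; 14,15 taken -> place at 16.
557 hashes to 13; slot 13 is free -> place at 13.
964 hashes to 12; slot 12 is free -> place at 12.
Table: [85, _, 410, _, 803, _, _, _, _, _, 639, _, 964, 557, 116, 150, 337]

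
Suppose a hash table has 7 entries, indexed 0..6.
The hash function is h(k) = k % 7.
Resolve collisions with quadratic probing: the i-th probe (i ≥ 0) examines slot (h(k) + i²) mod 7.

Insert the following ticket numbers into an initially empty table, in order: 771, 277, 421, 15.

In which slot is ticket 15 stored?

771: h=1 -> slot 1
277: h=4 -> slot 4
421: h=1, probe 1,2 -> slot 2
15: h=1, probe 1,2,5 -> slot 5
Table: [., 771, 421, ., 277, 15, .]

5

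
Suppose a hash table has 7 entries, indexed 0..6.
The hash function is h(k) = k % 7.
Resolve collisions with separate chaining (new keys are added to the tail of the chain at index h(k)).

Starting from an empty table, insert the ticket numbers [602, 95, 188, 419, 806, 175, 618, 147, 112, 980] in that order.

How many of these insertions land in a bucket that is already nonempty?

5

602 -> bucket 0
95 -> bucket 4
188 -> bucket 6
419 -> bucket 6 (collision)
806 -> bucket 1
175 -> bucket 0 (collision)
618 -> bucket 2
147 -> bucket 0 (collision)
112 -> bucket 0 (collision)
980 -> bucket 0 (collision)
Final buckets:
0: 602 -> 175 -> 147 -> 112 -> 980
1: 806
2: 618
3: —
4: 95
5: —
6: 188 -> 419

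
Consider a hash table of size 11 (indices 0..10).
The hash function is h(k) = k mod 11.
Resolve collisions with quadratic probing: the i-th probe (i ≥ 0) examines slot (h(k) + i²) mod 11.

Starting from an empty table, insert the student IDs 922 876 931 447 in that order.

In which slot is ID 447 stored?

922: h=9 -> slot 9
876: h=7 -> slot 7
931: h=7, probe 7,8 -> slot 8
447: h=7, probe 7,8,0 -> slot 0
Table: [447, _, _, _, _, _, _, 876, 931, 922, _]

0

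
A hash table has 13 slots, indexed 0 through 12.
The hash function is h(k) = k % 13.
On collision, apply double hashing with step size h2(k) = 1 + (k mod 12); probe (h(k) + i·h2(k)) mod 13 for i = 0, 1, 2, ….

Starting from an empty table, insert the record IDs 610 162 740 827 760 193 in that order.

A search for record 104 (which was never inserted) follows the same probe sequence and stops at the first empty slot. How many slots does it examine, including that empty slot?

2

610: h=12 => slot 12
162: h=6 => slot 6
740: h=12, h2=9, probe 12,8 => slot 8
827: h=8, h2=12, probe 8,7 => slot 7
760: h=6, h2=5, probe 6,11 => slot 11
193: h=11, h2=2, probe 11,0 => slot 0
Table: [193, ∅, ∅, ∅, ∅, ∅, 162, 827, 740, ∅, ∅, 760, 610]
Lookup 104: h=0, h2=9, probe 0,9 → slot 9 empty, not found.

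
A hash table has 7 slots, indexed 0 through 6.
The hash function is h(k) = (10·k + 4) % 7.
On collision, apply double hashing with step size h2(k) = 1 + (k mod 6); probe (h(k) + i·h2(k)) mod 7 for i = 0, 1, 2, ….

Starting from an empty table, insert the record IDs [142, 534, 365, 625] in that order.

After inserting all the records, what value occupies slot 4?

Insert 142: h=3, slot 3 empty -> index 3.
Insert 534: h=3, h2=1, slot 3 occupied -> index 4.
Insert 365: h=0, slot 0 empty -> index 0.
Insert 625: h=3, h2=2, slot 3 occupied -> index 5.
Table: [365, —, —, 142, 534, 625, —]

534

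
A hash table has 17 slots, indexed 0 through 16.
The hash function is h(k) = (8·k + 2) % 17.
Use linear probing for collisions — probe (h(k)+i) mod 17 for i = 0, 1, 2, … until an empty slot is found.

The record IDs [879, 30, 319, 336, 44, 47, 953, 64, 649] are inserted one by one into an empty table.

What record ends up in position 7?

47

879 hashes to 13; slot 13 is free => place at 13.
30 hashes to 4; slot 4 is free => place at 4.
319 hashes to 4; 4 taken => place at 5.
336 hashes to 4; 4,5 taken => place at 6.
44 hashes to 14; slot 14 is free => place at 14.
47 hashes to 4; 4,5,6 taken => place at 7.
953 hashes to 10; slot 10 is free => place at 10.
64 hashes to 4; 4,5,6,7 taken => place at 8.
649 hashes to 9; slot 9 is free => place at 9.
Table: [∅, ∅, ∅, ∅, 30, 319, 336, 47, 64, 649, 953, ∅, ∅, 879, 44, ∅, ∅]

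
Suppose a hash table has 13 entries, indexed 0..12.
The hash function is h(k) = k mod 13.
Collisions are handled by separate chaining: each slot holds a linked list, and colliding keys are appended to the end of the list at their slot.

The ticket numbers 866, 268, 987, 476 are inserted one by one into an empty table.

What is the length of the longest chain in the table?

3

866 -> bucket 8
268 -> bucket 8 (collision)
987 -> bucket 12
476 -> bucket 8 (collision)
Final buckets:
0: —
1: —
2: —
3: —
4: —
5: —
6: —
7: —
8: 866 -> 268 -> 476
9: —
10: —
11: —
12: 987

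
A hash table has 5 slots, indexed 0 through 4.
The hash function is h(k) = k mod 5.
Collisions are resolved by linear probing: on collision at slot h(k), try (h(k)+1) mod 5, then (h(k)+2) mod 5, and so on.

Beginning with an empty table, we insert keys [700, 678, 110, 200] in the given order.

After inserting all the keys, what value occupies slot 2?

200

700 hashes to 0; slot 0 is free → place at 0.
678 hashes to 3; slot 3 is free → place at 3.
110 hashes to 0; 0 taken → place at 1.
200 hashes to 0; 0,1 taken → place at 2.
Table: [700, 110, 200, 678, —]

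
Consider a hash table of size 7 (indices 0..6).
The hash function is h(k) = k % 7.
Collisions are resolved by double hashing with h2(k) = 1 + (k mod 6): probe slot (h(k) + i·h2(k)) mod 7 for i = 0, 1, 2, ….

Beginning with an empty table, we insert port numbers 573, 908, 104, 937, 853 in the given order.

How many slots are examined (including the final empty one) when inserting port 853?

3

573: h=6 → slot 6
908: h=5 → slot 5
104: h=6, h2=3, probe 6,2 → slot 2
937: h=6, h2=2, probe 6,1 → slot 1
853: h=6, h2=2, probe 6,1,3 → slot 3
Table: [∅, 937, 104, 853, ∅, 908, 573]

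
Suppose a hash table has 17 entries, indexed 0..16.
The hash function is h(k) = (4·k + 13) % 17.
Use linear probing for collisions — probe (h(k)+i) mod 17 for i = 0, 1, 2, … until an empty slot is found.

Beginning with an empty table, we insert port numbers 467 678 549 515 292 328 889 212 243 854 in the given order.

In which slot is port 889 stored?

467: h=11 -> slot 11
678: h=5 -> slot 5
549: h=16 -> slot 16
515: h=16, probe 16,0 -> slot 0
292: h=8 -> slot 8
328: h=16, probe 16,0,1 -> slot 1
889: h=16, probe 16,0,1,2 -> slot 2
212: h=11, probe 11,12 -> slot 12
243: h=16, probe 16,0,1,2,3 -> slot 3
854: h=12, probe 12,13 -> slot 13
Table: [515, 328, 889, 243, —, 678, —, —, 292, —, —, 467, 212, 854, —, —, 549]

2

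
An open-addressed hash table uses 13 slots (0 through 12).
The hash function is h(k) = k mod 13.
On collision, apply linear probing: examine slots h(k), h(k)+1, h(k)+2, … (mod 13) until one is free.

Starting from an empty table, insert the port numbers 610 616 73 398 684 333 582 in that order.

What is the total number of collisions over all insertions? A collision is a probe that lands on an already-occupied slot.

9

610: h=12 -> slot 12
616: h=5 -> slot 5
73: h=8 -> slot 8
398: h=8, probe 8,9 -> slot 9
684: h=8, probe 8,9,10 -> slot 10
333: h=8, probe 8,9,10,11 -> slot 11
582: h=10, probe 10,11,12,0 -> slot 0
Table: [582, -, -, -, -, 616, -, -, 73, 398, 684, 333, 610]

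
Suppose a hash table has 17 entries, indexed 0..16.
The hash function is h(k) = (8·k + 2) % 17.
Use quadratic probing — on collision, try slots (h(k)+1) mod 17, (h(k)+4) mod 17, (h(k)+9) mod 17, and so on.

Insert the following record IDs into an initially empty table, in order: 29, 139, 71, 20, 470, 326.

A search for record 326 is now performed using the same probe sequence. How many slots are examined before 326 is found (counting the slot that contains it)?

5

Insert 29: h=13, slot 13 empty → index 13.
Insert 139: h=9, slot 9 empty → index 9.
Insert 71: h=9, slot 9 occupied → index 10.
Insert 20: h=9, slots 9,10,13 occupied → index 1.
Insert 470: h=5, slot 5 empty → index 5.
Insert 326: h=9, slots 9,10,13,1 occupied → index 8.
Table: [., 20, ., ., ., 470, ., ., 326, 139, 71, ., ., 29, ., ., .]
Lookup 326: h=9, probe 9,10,13,1,8 → found at 8.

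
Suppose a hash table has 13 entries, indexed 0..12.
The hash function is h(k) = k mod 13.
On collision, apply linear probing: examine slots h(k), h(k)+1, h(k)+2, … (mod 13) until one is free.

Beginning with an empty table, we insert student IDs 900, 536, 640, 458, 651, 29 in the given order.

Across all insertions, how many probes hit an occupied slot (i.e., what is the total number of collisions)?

Insert 900: h=3, slot 3 empty → index 3.
Insert 536: h=3, slot 3 occupied → index 4.
Insert 640: h=3, slots 3,4 occupied → index 5.
Insert 458: h=3, slots 3,4,5 occupied → index 6.
Insert 651: h=1, slot 1 empty → index 1.
Insert 29: h=3, slots 3,4,5,6 occupied → index 7.
Table: [∅, 651, ∅, 900, 536, 640, 458, 29, ∅, ∅, ∅, ∅, ∅]

10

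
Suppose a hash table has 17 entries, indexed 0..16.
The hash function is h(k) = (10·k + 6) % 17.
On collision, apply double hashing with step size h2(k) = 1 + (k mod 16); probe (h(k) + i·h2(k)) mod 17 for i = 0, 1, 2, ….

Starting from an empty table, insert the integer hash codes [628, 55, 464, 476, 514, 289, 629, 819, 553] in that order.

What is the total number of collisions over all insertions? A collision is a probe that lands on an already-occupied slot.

628: h=13 → slot 13
55: h=12 → slot 12
464: h=5 → slot 5
476: h=6 → slot 6
514: h=12, h2=3, probe 12,15 → slot 15
289: h=6, h2=2, probe 6,8 → slot 8
629: h=6, h2=6, probe 6,12,1 → slot 1
819: h=2 → slot 2
553: h=11 → slot 11
Table: [_, 629, 819, _, _, 464, 476, _, 289, _, _, 553, 55, 628, _, 514, _]

4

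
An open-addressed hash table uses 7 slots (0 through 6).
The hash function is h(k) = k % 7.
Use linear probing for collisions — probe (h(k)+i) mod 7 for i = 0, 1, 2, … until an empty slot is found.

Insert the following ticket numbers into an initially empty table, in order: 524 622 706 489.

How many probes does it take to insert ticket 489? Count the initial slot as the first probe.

Insert 524: h=6, slot 6 empty => index 6.
Insert 622: h=6, slot 6 occupied => index 0.
Insert 706: h=6, slots 6,0 occupied => index 1.
Insert 489: h=6, slots 6,0,1 occupied => index 2.
Table: [622, 706, 489, -, -, -, 524]

4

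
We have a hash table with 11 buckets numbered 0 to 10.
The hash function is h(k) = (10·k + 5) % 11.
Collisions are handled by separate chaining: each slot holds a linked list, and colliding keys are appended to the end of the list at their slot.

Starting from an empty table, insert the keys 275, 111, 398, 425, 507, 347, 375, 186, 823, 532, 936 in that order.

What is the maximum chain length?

Insert 275: h=5, bucket 5 empty -> new chain.
Insert 111: h=4, bucket 4 empty -> new chain.
Insert 398: h=3, bucket 3 empty -> new chain.
Insert 425: h=9, bucket 9 empty -> new chain.
Insert 507: h=4, bucket 4 nonempty -> append to chain.
Insert 347: h=10, bucket 10 empty -> new chain.
Insert 375: h=4, bucket 4 nonempty -> append to chain.
Insert 186: h=6, bucket 6 empty -> new chain.
Insert 823: h=7, bucket 7 empty -> new chain.
Insert 532: h=1, bucket 1 empty -> new chain.
Insert 936: h=4, bucket 4 nonempty -> append to chain.
Final buckets:
0: _
1: 532
2: _
3: 398
4: 111 -> 507 -> 375 -> 936
5: 275
6: 186
7: 823
8: _
9: 425
10: 347

4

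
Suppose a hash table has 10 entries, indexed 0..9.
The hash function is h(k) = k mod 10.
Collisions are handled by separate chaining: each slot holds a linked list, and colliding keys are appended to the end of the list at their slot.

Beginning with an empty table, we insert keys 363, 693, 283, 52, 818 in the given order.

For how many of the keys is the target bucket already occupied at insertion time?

2

Insert 363: h=3, bucket 3 empty → new chain.
Insert 693: h=3, bucket 3 nonempty → append to chain.
Insert 283: h=3, bucket 3 nonempty → append to chain.
Insert 52: h=2, bucket 2 empty → new chain.
Insert 818: h=8, bucket 8 empty → new chain.
Final buckets:
0: .
1: .
2: 52
3: 363 -> 693 -> 283
4: .
5: .
6: .
7: .
8: 818
9: .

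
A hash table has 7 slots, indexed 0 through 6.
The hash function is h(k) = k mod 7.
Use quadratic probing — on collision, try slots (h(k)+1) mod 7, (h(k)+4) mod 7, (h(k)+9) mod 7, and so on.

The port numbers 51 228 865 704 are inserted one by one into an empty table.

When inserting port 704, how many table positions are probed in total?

51: h=2 -> slot 2
228: h=4 -> slot 4
865: h=4, probe 4,5 -> slot 5
704: h=4, probe 4,5,1 -> slot 1
Table: [_, 704, 51, _, 228, 865, _]

3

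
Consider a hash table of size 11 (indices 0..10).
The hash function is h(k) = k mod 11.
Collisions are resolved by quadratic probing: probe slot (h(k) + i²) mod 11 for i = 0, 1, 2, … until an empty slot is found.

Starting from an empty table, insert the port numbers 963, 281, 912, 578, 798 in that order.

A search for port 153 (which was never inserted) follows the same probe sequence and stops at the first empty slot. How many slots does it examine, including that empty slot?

963 hashes to 6; slot 6 is free -> place at 6.
281 hashes to 6; 6 taken -> place at 7.
912 hashes to 10; slot 10 is free -> place at 10.
578 hashes to 6; 6,7,10 taken -> place at 4.
798 hashes to 6; 6,7,10,4 taken -> place at 0.
Table: [798, ., ., ., 578, ., 963, 281, ., ., 912]
Lookup 153: h=10, probe 10,0,3 → slot 3 empty, not found.

3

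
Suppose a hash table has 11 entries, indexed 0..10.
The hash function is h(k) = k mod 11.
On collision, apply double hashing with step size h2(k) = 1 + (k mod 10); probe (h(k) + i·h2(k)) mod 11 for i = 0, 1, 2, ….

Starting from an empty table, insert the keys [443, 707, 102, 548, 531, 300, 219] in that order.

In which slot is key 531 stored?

5

Insert 443: h=3, slot 3 empty → index 3.
Insert 707: h=3, h2=8, slot 3 occupied → index 0.
Insert 102: h=3, h2=3, slot 3 occupied → index 6.
Insert 548: h=9, slot 9 empty → index 9.
Insert 531: h=3, h2=2, slot 3 occupied → index 5.
Insert 300: h=3, h2=1, slot 3 occupied → index 4.
Insert 219: h=10, slot 10 empty → index 10.
Table: [707, —, —, 443, 300, 531, 102, —, —, 548, 219]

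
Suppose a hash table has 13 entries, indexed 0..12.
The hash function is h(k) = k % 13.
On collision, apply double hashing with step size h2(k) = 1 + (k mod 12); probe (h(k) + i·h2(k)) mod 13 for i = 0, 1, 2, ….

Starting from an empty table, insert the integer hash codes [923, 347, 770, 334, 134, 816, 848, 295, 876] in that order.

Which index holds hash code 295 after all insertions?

Insert 923: h=0, slot 0 empty -> index 0.
Insert 347: h=9, slot 9 empty -> index 9.
Insert 770: h=3, slot 3 empty -> index 3.
Insert 334: h=9, h2=11, slot 9 occupied -> index 7.
Insert 134: h=4, slot 4 empty -> index 4.
Insert 816: h=10, slot 10 empty -> index 10.
Insert 848: h=3, h2=9, slot 3 occupied -> index 12.
Insert 295: h=9, h2=8, slots 9,4,12,7 occupied -> index 2.
Insert 876: h=5, slot 5 empty -> index 5.
Table: [923, ., 295, 770, 134, 876, ., 334, ., 347, 816, ., 848]

2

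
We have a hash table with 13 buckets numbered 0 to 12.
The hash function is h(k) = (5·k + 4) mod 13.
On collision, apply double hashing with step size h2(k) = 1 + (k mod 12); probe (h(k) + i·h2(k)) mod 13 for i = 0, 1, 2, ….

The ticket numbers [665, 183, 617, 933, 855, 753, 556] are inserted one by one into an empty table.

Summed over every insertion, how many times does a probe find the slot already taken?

Insert 665: h=1, slot 1 empty → index 1.
Insert 183: h=9, slot 9 empty → index 9.
Insert 617: h=8, slot 8 empty → index 8.
Insert 933: h=2, slot 2 empty → index 2.
Insert 855: h=2, h2=4, slot 2 occupied → index 6.
Insert 753: h=12, slot 12 empty → index 12.
Insert 556: h=2, h2=5, slot 2 occupied → index 7.
Table: [., 665, 933, ., ., ., 855, 556, 617, 183, ., ., 753]

2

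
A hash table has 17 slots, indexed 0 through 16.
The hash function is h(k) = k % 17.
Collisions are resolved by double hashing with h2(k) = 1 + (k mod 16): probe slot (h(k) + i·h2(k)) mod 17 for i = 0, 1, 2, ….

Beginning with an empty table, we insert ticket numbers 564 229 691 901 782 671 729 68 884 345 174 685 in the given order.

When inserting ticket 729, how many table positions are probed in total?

564 hashes to 3; slot 3 is free → place at 3.
229 hashes to 8; slot 8 is free → place at 8.
691 hashes to 11; slot 11 is free → place at 11.
901 hashes to 0; slot 0 is free → place at 0.
782 hashes to 0, h2=15; 0 taken → place at 15.
671 hashes to 8, h2=16; 8 taken → place at 7.
729 hashes to 15, h2=10; 15,8 taken → place at 1.
68 hashes to 0, h2=5; 0 taken → place at 5.
884 hashes to 0, h2=5; 0,5 taken → place at 10.
345 hashes to 5, h2=10; 5,15,8,1,11 taken → place at 4.
174 hashes to 4, h2=15; 4 taken → place at 2.
685 hashes to 5, h2=14; 5,2 taken → place at 16.
Table: [901, 729, 174, 564, 345, 68, ∅, 671, 229, ∅, 884, 691, ∅, ∅, ∅, 782, 685]

3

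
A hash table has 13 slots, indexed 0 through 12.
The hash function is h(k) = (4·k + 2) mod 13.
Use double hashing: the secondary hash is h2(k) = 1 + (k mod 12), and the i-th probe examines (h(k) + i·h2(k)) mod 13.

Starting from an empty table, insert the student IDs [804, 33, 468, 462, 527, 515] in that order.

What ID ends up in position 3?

527

Insert 804: h=7, slot 7 empty -> index 7.
Insert 33: h=4, slot 4 empty -> index 4.
Insert 468: h=2, slot 2 empty -> index 2.
Insert 462: h=4, h2=7, slot 4 occupied -> index 11.
Insert 527: h=4, h2=12, slot 4 occupied -> index 3.
Insert 515: h=8, slot 8 empty -> index 8.
Table: [—, —, 468, 527, 33, —, —, 804, 515, —, —, 462, —]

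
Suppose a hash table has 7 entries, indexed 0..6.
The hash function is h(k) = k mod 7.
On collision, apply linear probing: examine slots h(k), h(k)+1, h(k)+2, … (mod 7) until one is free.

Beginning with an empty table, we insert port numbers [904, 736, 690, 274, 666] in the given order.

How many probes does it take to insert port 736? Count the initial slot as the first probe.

2

904: h=1 => slot 1
736: h=1, probe 1,2 => slot 2
690: h=4 => slot 4
274: h=1, probe 1,2,3 => slot 3
666: h=1, probe 1,2,3,4,5 => slot 5
Table: [., 904, 736, 274, 690, 666, .]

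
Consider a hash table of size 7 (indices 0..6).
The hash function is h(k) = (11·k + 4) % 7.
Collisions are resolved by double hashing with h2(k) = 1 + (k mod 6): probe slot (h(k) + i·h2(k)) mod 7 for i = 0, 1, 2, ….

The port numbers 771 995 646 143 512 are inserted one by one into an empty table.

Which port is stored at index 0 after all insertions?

995

771: h=1 -> slot 1
995: h=1, h2=6, probe 1,0 -> slot 0
646: h=5 -> slot 5
143: h=2 -> slot 2
512: h=1, h2=3, probe 1,4 -> slot 4
Table: [995, 771, 143, -, 512, 646, -]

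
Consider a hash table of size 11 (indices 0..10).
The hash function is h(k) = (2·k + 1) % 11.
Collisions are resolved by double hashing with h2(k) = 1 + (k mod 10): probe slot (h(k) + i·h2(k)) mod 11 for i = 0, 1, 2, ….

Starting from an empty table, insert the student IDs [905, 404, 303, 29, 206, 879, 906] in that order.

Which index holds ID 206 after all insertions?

9

905: h=7 -> slot 7
404: h=6 -> slot 6
303: h=2 -> slot 2
29: h=4 -> slot 4
206: h=6, h2=7, probe 6,2,9 -> slot 9
879: h=10 -> slot 10
906: h=9, h2=7, probe 9,5 -> slot 5
Table: [-, -, 303, -, 29, 906, 404, 905, -, 206, 879]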